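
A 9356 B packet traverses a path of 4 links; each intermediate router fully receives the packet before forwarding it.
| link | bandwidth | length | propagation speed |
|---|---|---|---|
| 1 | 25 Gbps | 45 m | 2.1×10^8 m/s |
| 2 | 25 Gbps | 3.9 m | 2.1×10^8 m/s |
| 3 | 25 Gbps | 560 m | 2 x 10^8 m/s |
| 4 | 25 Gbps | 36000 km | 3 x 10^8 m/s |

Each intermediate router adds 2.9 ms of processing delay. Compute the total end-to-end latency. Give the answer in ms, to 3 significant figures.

129 ms

L = 9356 × 8 = 74848 bits.
Transmission delay per hop = L/R = 74848/25000000000 = 0.00299392 ms; 4 hops → 0.0119757 ms.
Propagation delays (d/s per hop): 0.000214286, 1.85714e-05, 0.0028, 120 ms; sum = 120.003 ms.
Processing at 3 router(s): 3 × 2.9 ms = 8.7 ms.
End-to-end = 129 ms.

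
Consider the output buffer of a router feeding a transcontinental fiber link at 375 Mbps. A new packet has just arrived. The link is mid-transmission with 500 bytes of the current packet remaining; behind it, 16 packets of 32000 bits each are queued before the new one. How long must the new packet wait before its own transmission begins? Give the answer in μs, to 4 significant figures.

Each queued packet: L/R = 32000/375000000 = 85.3333 μs.
16 queued → 1365.33 μs.
Plus remaining 4000 bits of current packet: 10.6667 μs.
Queuing delay = 1376 μs.

1376 μs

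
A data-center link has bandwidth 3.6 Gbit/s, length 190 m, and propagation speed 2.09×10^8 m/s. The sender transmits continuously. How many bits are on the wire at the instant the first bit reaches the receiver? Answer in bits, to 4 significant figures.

Propagation delay = 190 / 209000000 = 9.09091e-07 s.
BDP = R × t_prop = 3600000000 × 9.09091e-07 = 3272.73 bits.

3273 bits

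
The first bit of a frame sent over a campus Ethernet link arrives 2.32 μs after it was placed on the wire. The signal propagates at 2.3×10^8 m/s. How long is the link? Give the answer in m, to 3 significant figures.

d = s × t_prop = 2.3e+08 × 2.32e-06 = 534 m.

534 m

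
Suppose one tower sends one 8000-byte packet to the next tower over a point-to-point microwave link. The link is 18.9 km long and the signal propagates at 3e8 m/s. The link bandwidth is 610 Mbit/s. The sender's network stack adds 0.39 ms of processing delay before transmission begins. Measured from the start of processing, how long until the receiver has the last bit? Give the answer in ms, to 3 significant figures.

0.558 ms

L = 8000 × 8 = 64000 bits.
Transmission delay = L/R = 64000 / 610000000 = 0.104918 ms.
Propagation delay = d/s = 18900 m / 300000000 m/s = 0.063 ms.
Plus processing delay 0.39 ms = 0.39 ms.
Total = 0.558 ms.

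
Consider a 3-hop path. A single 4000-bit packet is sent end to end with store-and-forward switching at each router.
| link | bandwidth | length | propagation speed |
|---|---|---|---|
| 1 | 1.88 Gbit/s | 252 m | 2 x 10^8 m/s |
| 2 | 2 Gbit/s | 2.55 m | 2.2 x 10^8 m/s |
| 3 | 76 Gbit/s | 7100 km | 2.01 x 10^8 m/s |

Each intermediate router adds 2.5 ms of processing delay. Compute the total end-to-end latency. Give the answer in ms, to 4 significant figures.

40.33 ms

Transmission delays (L/R per hop): 0.00212766, 0.002, 5.26316e-05 ms; sum = 0.00418029 ms.
Propagation delays (d/s per hop): 0.00126, 1.15909e-05, 35.3234 ms; sum = 35.3247 ms.
Processing at 2 router(s): 2 × 2.5 ms = 5 ms.
End-to-end = 40.33 ms.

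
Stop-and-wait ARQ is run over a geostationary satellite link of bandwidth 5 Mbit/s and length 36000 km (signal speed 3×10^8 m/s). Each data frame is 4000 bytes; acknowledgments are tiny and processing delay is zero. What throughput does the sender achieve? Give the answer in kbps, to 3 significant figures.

130 kbps

t_tx = L/R = 32000/5000000 = 0.0064 s.
t_prop = 36000000/300000000 = 0.12 s; RTT = 0.24 s.
Cycle = t_tx + RTT = 0.2464 s.
Throughput = L / cycle = 32000 / 0.2464 = 130 kbps.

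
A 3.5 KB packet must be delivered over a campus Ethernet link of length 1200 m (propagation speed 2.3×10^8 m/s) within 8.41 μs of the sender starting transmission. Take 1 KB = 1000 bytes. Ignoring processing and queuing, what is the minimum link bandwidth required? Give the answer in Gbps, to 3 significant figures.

L = 28000 bits.
Propagation delay = 1200 / 2.3e+08 = 5.21739 μs.
Transmission budget = 8.41 − 5.21739 = 3.19261 μs.
R ≥ L / t_tx = 28000 bits / 3.19261e-06 s = 8.77 Gbps.

8.77 Gbps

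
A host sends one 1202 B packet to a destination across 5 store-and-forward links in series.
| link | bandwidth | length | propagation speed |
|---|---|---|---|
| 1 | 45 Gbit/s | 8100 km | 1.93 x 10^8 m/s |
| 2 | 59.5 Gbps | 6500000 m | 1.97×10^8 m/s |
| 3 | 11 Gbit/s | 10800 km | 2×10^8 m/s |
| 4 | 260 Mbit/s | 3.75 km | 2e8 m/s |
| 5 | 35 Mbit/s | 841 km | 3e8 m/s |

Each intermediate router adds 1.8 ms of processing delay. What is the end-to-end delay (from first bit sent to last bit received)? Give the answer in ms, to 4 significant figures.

L = 1202 × 8 = 9616 bits.
Transmission delays (L/R per hop): 0.000213689, 0.000161613, 0.000874182, 0.0369846, 0.274743 ms; sum = 0.312977 ms.
Propagation delays (d/s per hop): 41.9689, 32.9949, 54, 0.01875, 2.80333 ms; sum = 131.786 ms.
Processing at 4 router(s): 4 × 1.8 ms = 7.2 ms.
End-to-end = 139.3 ms.

139.3 ms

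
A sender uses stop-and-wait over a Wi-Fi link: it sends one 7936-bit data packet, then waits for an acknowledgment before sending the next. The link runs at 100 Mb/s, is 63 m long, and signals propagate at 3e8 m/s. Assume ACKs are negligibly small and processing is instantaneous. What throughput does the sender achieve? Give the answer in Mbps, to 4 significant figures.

99.47 Mbps

t_tx = L/R = 7936/100000000 = 7.936e-05 s.
t_prop = 63/300000000 = 2.1e-07 s; RTT = 4.2e-07 s.
Cycle = t_tx + RTT = 7.978e-05 s.
Throughput = L / cycle = 7936 / 7.978e-05 = 99.47 Mbps.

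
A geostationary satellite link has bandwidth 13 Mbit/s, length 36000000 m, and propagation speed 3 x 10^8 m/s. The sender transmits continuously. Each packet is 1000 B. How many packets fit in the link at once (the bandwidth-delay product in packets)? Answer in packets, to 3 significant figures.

Propagation delay = 36000000 / 300000000 = 0.12 s.
BDP = R × t_prop = 13000000 × 0.12 = 1560000 bits.
In packets of 8000 bits: 195 packets.

195 packets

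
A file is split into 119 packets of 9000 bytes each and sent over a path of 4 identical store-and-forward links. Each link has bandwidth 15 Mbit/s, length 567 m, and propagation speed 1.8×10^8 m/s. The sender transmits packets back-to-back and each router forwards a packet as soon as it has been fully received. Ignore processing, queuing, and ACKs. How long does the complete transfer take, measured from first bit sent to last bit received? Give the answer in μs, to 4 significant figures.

Per-hop transmission t_tx = L/R = 72000/15000000 = 4800 μs.
Per-hop propagation t_prop = 567/180000000 = 3.15 μs.
Pipeline fill: first packet needs 4·t_tx to clear all hops; remaining 118 packets each add one t_tx.
Total = (4+119-1)·t_tx + 4·t_prop = 122·4800 + 4·3.15 = 585600 μs.

585600 μs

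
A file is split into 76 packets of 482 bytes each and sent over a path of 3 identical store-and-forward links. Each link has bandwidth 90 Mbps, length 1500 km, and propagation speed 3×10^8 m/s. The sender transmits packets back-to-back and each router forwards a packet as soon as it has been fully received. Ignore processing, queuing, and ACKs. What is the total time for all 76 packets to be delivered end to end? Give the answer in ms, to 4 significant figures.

18.34 ms

Per-hop transmission t_tx = L/R = 3856/90000000 = 0.0428444 ms.
Per-hop propagation t_prop = 1500000/300000000 = 5 ms.
Pipeline fill: first packet needs 3·t_tx to clear all hops; remaining 75 packets each add one t_tx.
Total = (3+76-1)·t_tx + 3·t_prop = 78·0.0428444 + 3·5 = 18.34 ms.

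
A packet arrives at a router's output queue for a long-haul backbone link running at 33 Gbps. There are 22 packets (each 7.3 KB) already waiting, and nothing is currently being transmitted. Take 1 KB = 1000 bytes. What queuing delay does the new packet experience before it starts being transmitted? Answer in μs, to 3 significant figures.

38.9 μs

Each queued packet: L/R = 58400/33000000000 = 1.7697 μs.
22 queued → 38.9333 μs.
Queuing delay = 38.9 μs.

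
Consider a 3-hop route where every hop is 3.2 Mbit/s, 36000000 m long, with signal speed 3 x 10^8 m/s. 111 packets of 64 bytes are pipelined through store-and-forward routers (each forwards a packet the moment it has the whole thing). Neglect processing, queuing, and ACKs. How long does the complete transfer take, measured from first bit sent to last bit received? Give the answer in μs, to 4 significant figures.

Per-hop transmission t_tx = L/R = 512/3200000 = 160 μs.
Per-hop propagation t_prop = 36000000/300000000 = 120000 μs.
Pipeline fill: first packet needs 3·t_tx to clear all hops; remaining 110 packets each add one t_tx.
Total = (3+111-1)·t_tx + 3·t_prop = 113·160 + 3·120000 = 378100 μs.

378100 μs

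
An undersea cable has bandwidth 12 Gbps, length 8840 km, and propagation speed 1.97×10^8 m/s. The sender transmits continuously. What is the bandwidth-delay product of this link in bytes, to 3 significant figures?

67300000 bytes

Propagation delay = 8840000 / 197000000 = 0.0448731 s.
BDP = R × t_prop = 12000000000 × 0.0448731 = 538477000 bits.
In bytes: 538477000/8 = 67300000 bytes.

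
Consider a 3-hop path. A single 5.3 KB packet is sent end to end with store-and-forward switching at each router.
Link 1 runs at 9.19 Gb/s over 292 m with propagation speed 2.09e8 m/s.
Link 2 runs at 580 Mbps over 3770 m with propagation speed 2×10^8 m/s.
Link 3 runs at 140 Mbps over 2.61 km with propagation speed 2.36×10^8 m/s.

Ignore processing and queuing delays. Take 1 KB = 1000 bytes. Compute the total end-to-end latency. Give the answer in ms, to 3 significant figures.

0.412 ms

L = 42400 bits.
Transmission delays (L/R per hop): 0.00461371, 0.0731034, 0.302857 ms; sum = 0.380574 ms.
Propagation delays (d/s per hop): 0.00139713, 0.01885, 0.0110593 ms; sum = 0.0313065 ms.
End-to-end = 0.412 ms.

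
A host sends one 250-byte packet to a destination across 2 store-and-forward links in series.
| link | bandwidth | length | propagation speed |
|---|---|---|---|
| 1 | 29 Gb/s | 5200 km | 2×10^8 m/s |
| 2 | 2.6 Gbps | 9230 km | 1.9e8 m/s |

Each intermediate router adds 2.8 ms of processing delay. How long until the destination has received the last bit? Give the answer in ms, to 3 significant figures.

77.4 ms

L = 250 × 8 = 2000 bits.
Transmission delays (L/R per hop): 6.89655e-05, 0.000769231 ms; sum = 0.000838196 ms.
Propagation delays (d/s per hop): 26, 48.5789 ms; sum = 74.5789 ms.
Processing at 1 router(s): 1 × 2.8 ms = 2.8 ms.
End-to-end = 77.4 ms.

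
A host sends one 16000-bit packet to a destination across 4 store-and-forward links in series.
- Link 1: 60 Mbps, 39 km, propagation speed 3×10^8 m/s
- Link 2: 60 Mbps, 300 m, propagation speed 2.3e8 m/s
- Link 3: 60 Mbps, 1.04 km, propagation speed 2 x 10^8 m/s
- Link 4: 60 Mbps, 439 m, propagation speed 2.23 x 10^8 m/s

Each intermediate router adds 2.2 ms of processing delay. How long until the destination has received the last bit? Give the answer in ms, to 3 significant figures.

7.81 ms

Transmission delay per hop = L/R = 16000/60000000 = 0.266667 ms; 4 hops → 1.06667 ms.
Propagation delays (d/s per hop): 0.13, 0.00130435, 0.0052, 0.00196861 ms; sum = 0.138473 ms.
Processing at 3 router(s): 3 × 2.2 ms = 6.6 ms.
End-to-end = 7.81 ms.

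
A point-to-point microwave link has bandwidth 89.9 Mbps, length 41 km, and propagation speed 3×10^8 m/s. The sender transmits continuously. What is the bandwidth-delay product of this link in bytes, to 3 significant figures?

Propagation delay = 41000 / 300000000 = 0.000136667 s.
BDP = R × t_prop = 89900000 × 0.000136667 = 12286.3 bits.
In bytes: 12286.3/8 = 1540 bytes.

1540 bytes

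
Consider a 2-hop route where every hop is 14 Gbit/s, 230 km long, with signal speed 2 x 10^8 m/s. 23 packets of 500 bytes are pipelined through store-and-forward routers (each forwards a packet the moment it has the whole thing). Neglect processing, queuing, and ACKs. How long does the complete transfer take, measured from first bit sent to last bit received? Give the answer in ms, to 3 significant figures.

Per-hop transmission t_tx = L/R = 4000/14000000000 = 0.000285714 ms.
Per-hop propagation t_prop = 230000/200000000 = 1.15 ms.
Pipeline fill: first packet needs 2·t_tx to clear all hops; remaining 22 packets each add one t_tx.
Total = (2+23-1)·t_tx + 2·t_prop = 24·0.000285714 + 2·1.15 = 2.31 ms.

2.31 ms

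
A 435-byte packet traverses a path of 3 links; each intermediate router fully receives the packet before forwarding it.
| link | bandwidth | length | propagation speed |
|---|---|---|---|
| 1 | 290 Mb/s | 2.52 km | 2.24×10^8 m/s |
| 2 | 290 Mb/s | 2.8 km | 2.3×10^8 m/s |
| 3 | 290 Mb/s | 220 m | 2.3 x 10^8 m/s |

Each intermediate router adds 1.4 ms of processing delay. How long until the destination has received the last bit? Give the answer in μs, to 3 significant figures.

2860 μs

L = 435 × 8 = 3480 bits.
Transmission delay per hop = L/R = 3480/290000000 = 12 μs; 3 hops → 36 μs.
Propagation delays (d/s per hop): 11.25, 12.1739, 0.956522 μs; sum = 24.3804 μs.
Processing at 2 router(s): 2 × 1.4 ms = 2800 μs.
End-to-end = 2860 μs.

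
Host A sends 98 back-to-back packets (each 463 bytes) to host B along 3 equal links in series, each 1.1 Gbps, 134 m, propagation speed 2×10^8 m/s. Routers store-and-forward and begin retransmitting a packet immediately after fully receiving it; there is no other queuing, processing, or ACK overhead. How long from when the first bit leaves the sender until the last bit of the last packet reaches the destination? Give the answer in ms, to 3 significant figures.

0.339 ms

Per-hop transmission t_tx = L/R = 3704/1100000000 = 0.00336727 ms.
Per-hop propagation t_prop = 134/200000000 = 0.00067 ms.
Pipeline fill: first packet needs 3·t_tx to clear all hops; remaining 97 packets each add one t_tx.
Total = (3+98-1)·t_tx + 3·t_prop = 100·0.00336727 + 3·0.00067 = 0.339 ms.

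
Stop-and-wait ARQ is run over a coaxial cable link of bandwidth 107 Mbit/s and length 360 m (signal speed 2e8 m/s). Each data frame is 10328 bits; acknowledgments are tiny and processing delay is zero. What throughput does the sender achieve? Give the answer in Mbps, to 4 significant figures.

t_tx = L/R = 10328/107000000 = 9.65234e-05 s.
t_prop = 360/200000000 = 1.8e-06 s; RTT = 3.6e-06 s.
Cycle = t_tx + RTT = 0.000100123 s.
Throughput = L / cycle = 10328 / 0.000100123 = 103.2 Mbps.

103.2 Mbps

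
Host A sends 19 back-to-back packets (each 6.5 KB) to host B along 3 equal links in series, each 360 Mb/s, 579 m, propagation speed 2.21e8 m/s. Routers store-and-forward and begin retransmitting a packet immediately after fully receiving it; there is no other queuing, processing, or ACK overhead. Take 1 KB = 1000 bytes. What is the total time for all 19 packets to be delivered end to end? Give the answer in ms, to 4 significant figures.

Per-hop transmission t_tx = L/R = 52000/360000000 = 0.144444 ms.
Per-hop propagation t_prop = 579/221000000 = 0.00261991 ms.
Pipeline fill: first packet needs 3·t_tx to clear all hops; remaining 18 packets each add one t_tx.
Total = (3+19-1)·t_tx + 3·t_prop = 21·0.144444 + 3·0.00261991 = 3.041 ms.

3.041 ms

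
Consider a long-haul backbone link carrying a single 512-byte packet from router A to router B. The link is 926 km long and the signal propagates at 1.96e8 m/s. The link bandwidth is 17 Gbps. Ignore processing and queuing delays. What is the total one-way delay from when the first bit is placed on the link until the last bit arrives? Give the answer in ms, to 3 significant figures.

4.72 ms

L = 512 × 8 = 4096 bits.
Transmission delay = L/R = 4096 / 17000000000 = 0.000240941 ms.
Propagation delay = d/s = 926000 m / 196000000 m/s = 4.72449 ms.
Total = 4.72 ms.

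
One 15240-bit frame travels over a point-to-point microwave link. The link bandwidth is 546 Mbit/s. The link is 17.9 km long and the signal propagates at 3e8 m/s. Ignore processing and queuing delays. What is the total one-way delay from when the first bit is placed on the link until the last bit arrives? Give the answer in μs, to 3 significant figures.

Transmission delay = L/R = 15240 / 546000000 = 27.9121 μs.
Propagation delay = d/s = 17900 m / 300000000 m/s = 59.6667 μs.
Total = 87.6 μs.

87.6 μs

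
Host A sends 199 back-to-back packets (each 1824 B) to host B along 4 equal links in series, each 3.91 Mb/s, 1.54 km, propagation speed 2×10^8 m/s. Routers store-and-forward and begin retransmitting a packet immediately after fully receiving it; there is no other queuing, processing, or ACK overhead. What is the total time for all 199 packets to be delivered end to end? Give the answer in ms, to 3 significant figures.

Per-hop transmission t_tx = L/R = 14592/3910000 = 3.73197 ms.
Per-hop propagation t_prop = 1540/200000000 = 0.0077 ms.
Pipeline fill: first packet needs 4·t_tx to clear all hops; remaining 198 packets each add one t_tx.
Total = (4+199-1)·t_tx + 4·t_prop = 202·3.73197 + 4·0.0077 = 754 ms.

754 ms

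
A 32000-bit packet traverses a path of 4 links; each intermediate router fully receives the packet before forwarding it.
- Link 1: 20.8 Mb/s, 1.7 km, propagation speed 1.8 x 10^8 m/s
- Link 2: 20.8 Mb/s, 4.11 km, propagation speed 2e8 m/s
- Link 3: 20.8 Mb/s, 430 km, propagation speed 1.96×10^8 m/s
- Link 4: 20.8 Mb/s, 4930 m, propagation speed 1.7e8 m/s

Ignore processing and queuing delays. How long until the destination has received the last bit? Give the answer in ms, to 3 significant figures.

Transmission delay per hop = L/R = 32000/20800000 = 1.53846 ms; 4 hops → 6.15385 ms.
Propagation delays (d/s per hop): 0.00944444, 0.02055, 2.19388, 0.029 ms; sum = 2.25287 ms.
End-to-end = 8.41 ms.

8.41 ms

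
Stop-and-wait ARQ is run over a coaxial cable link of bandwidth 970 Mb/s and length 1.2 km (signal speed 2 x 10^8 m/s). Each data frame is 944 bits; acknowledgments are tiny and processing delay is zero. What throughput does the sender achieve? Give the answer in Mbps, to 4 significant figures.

72.77 Mbps

t_tx = L/R = 944/970000000 = 9.73196e-07 s.
t_prop = 1200/200000000 = 6e-06 s; RTT = 1.2e-05 s.
Cycle = t_tx + RTT = 1.29732e-05 s.
Throughput = L / cycle = 944 / 1.29732e-05 = 72.77 Mbps.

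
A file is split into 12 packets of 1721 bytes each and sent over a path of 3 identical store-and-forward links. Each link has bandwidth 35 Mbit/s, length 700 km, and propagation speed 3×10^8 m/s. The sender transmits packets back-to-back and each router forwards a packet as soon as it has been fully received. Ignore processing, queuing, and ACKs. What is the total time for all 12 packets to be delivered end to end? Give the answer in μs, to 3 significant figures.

Per-hop transmission t_tx = L/R = 13768/35000000 = 393.371 μs.
Per-hop propagation t_prop = 700000/300000000 = 2333.33 μs.
Pipeline fill: first packet needs 3·t_tx to clear all hops; remaining 11 packets each add one t_tx.
Total = (3+12-1)·t_tx + 3·t_prop = 14·393.371 + 3·2333.33 = 12500 μs.

12500 μs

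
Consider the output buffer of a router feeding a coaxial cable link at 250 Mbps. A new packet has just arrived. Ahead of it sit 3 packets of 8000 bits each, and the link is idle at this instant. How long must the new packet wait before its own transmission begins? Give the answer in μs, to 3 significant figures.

Each queued packet: L/R = 8000/250000000 = 32 μs.
3 queued → 96 μs.
Queuing delay = 96.0 μs.

96.0 μs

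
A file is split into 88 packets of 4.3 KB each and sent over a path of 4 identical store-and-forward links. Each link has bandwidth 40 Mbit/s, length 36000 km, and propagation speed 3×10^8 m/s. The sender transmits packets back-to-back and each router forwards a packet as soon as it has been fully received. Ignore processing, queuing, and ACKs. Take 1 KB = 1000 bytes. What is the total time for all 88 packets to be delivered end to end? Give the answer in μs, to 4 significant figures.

558300 μs

Per-hop transmission t_tx = L/R = 34400/40000000 = 860 μs.
Per-hop propagation t_prop = 36000000/300000000 = 120000 μs.
Pipeline fill: first packet needs 4·t_tx to clear all hops; remaining 87 packets each add one t_tx.
Total = (4+88-1)·t_tx + 4·t_prop = 91·860 + 4·120000 = 558300 μs.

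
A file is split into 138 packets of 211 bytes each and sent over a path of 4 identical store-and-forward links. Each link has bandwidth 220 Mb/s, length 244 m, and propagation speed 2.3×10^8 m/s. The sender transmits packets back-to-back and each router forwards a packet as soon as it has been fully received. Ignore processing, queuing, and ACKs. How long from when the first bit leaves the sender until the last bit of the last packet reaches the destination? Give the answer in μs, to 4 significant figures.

1086 μs

Per-hop transmission t_tx = L/R = 1688/220000000 = 7.67273 μs.
Per-hop propagation t_prop = 244/2.3e+08 = 1.06087 μs.
Pipeline fill: first packet needs 4·t_tx to clear all hops; remaining 137 packets each add one t_tx.
Total = (4+138-1)·t_tx + 4·t_prop = 141·7.67273 + 4·1.06087 = 1086 μs.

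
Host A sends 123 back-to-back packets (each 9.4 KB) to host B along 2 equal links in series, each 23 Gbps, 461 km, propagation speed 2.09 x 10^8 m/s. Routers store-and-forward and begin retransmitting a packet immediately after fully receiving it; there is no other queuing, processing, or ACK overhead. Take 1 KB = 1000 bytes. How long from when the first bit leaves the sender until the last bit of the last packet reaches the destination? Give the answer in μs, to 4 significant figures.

Per-hop transmission t_tx = L/R = 75200/23000000000 = 3.26957 μs.
Per-hop propagation t_prop = 461000/209000000 = 2205.74 μs.
Pipeline fill: first packet needs 2·t_tx to clear all hops; remaining 122 packets each add one t_tx.
Total = (2+123-1)·t_tx + 2·t_prop = 124·3.26957 + 2·2205.74 = 4817 μs.

4817 μs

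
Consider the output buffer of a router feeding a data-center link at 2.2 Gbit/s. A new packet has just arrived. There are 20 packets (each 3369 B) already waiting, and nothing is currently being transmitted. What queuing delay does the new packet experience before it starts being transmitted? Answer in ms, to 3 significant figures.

0.245 ms

Each queued packet: L/R = 26952/2200000000 = 0.0122509 ms.
20 queued → 0.245018 ms.
Queuing delay = 0.245 ms.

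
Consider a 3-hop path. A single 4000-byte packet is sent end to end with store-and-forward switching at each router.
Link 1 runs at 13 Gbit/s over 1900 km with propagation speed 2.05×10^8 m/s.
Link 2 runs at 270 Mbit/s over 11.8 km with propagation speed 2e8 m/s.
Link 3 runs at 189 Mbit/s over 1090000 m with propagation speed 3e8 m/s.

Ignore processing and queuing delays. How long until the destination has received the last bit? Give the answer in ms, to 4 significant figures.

13.25 ms

L = 4000 × 8 = 32000 bits.
Transmission delays (L/R per hop): 0.00246154, 0.118519, 0.169312 ms; sum = 0.290292 ms.
Propagation delays (d/s per hop): 9.26829, 0.059, 3.63333 ms; sum = 12.9606 ms.
End-to-end = 13.25 ms.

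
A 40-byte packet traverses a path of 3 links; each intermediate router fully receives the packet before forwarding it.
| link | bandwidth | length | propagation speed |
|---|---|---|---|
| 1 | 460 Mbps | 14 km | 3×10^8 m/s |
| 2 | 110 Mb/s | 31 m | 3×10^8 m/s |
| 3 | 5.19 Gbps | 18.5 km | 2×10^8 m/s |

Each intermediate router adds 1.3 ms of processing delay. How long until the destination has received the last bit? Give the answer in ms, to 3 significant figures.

2.74 ms

L = 40 × 8 = 320 bits.
Transmission delays (L/R per hop): 0.000695652, 0.00290909, 6.1657e-05 ms; sum = 0.0036664 ms.
Propagation delays (d/s per hop): 0.0466667, 0.000103333, 0.0925 ms; sum = 0.13927 ms.
Processing at 2 router(s): 2 × 1.3 ms = 2.6 ms.
End-to-end = 2.74 ms.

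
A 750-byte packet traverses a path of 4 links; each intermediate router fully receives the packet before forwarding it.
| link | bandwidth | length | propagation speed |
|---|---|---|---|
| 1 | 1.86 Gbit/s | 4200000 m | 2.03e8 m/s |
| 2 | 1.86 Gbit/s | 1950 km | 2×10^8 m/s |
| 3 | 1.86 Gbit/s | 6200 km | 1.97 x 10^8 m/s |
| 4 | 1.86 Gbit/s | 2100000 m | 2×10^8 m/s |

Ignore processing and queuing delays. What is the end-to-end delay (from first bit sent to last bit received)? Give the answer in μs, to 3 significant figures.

L = 750 × 8 = 6000 bits.
Transmission delay per hop = L/R = 6000/1860000000 = 3.22581 μs; 4 hops → 12.9032 μs.
Propagation delays (d/s per hop): 20689.7, 9750, 31472.1, 10500 μs; sum = 72411.7 μs.
End-to-end = 72400 μs.

72400 μs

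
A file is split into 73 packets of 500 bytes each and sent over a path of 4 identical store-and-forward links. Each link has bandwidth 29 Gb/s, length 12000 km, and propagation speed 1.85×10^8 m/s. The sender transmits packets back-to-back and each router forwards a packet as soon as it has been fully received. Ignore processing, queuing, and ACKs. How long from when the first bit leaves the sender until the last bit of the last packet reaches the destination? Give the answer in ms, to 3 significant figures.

Per-hop transmission t_tx = L/R = 4000/29000000000 = 0.000137931 ms.
Per-hop propagation t_prop = 12000000/185000000 = 64.8649 ms.
Pipeline fill: first packet needs 4·t_tx to clear all hops; remaining 72 packets each add one t_tx.
Total = (4+73-1)·t_tx + 4·t_prop = 76·0.000137931 + 4·64.8649 = 259 ms.

259 ms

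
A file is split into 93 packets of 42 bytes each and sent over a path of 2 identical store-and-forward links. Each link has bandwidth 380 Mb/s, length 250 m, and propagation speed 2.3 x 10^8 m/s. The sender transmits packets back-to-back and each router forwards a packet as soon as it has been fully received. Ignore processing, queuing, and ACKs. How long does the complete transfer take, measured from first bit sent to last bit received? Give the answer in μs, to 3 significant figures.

Per-hop transmission t_tx = L/R = 336/380000000 = 0.884211 μs.
Per-hop propagation t_prop = 250/2.3e+08 = 1.08696 μs.
Pipeline fill: first packet needs 2·t_tx to clear all hops; remaining 92 packets each add one t_tx.
Total = (2+93-1)·t_tx + 2·t_prop = 94·0.884211 + 2·1.08696 = 85.3 μs.

85.3 μs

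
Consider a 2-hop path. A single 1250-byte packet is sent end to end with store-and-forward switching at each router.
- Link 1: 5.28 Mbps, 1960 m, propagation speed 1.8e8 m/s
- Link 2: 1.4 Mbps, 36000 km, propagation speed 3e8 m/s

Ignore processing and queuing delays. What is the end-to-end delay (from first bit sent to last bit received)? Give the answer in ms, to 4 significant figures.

L = 1250 × 8 = 10000 bits.
Transmission delays (L/R per hop): 1.89394, 7.14286 ms; sum = 9.0368 ms.
Propagation delays (d/s per hop): 0.0108889, 120 ms; sum = 120.011 ms.
End-to-end = 129.0 ms.

129.0 ms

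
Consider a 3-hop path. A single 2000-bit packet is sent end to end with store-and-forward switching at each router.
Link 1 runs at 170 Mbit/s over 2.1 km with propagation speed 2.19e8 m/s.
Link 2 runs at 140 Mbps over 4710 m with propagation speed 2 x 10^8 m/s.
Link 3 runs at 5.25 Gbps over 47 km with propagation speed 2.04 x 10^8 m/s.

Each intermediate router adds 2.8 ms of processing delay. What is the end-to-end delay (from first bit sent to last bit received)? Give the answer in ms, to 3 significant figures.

Transmission delays (L/R per hop): 0.0117647, 0.0142857, 0.000380952 ms; sum = 0.0264314 ms.
Propagation delays (d/s per hop): 0.00958904, 0.02355, 0.230392 ms; sum = 0.263531 ms.
Processing at 2 router(s): 2 × 2.8 ms = 5.6 ms.
End-to-end = 5.89 ms.

5.89 ms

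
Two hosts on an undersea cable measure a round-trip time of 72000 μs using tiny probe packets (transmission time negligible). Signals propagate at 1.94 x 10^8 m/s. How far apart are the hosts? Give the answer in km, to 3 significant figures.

6980 km

One-way propagation = RTT/2 = 36000 μs.
d = s × t = 194000000 × 0.036 = 6980 km.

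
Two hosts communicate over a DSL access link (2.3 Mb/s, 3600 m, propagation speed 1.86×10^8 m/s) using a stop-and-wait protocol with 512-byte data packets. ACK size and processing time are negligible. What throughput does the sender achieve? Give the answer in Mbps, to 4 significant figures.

t_tx = L/R = 4096/2300000 = 0.00178087 s.
t_prop = 3600/186000000 = 1.93548e-05 s; RTT = 3.87097e-05 s.
Cycle = t_tx + RTT = 0.00181958 s.
Throughput = L / cycle = 4096 / 0.00181958 = 2.251 Mbps.

2.251 Mbps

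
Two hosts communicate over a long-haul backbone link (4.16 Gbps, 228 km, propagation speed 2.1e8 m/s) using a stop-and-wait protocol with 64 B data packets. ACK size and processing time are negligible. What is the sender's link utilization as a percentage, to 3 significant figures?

0.00567 %

t_tx = L/R = 512/4160000000 = 1.23077e-07 s.
t_prop = 228000/210000000 = 0.00108571 s; RTT = 0.00217143 s.
Cycle = t_tx + RTT = 0.00217155 s.
Utilization = t_tx / cycle = 1.23077e-07/0.00217155 = 0.00567 %.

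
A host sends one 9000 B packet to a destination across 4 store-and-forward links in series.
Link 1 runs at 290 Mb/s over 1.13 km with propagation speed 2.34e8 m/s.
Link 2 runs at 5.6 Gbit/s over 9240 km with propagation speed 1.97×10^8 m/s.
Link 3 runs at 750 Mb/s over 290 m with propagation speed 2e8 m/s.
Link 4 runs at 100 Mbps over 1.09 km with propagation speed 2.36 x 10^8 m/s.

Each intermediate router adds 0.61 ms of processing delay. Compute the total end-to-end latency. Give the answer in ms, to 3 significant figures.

L = 9000 × 8 = 72000 bits.
Transmission delays (L/R per hop): 0.248276, 0.0128571, 0.096, 0.72 ms; sum = 1.07713 ms.
Propagation delays (d/s per hop): 0.00482906, 46.9036, 0.00145, 0.00461864 ms; sum = 46.9145 ms.
Processing at 3 router(s): 3 × 0.61 ms = 1.83 ms.
End-to-end = 49.8 ms.

49.8 ms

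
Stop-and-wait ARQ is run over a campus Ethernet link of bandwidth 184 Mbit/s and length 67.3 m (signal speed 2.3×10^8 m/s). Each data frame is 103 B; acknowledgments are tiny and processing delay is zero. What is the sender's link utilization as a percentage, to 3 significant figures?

t_tx = L/R = 824/184000000 = 4.47826e-06 s.
t_prop = 67.3/2.3e+08 = 2.92609e-07 s; RTT = 5.85217e-07 s.
Cycle = t_tx + RTT = 5.06348e-06 s.
Utilization = t_tx / cycle = 4.47826e-06/5.06348e-06 = 88.4 %.

88.4 %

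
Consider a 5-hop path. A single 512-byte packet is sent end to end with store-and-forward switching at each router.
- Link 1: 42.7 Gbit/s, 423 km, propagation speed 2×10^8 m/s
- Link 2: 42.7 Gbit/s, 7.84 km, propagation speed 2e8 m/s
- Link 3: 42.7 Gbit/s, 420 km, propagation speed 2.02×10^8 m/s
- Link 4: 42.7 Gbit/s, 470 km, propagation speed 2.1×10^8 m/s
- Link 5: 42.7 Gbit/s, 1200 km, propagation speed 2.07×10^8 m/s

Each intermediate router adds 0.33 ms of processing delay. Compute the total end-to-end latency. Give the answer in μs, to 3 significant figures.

L = 512 × 8 = 4096 bits.
Transmission delay per hop = L/R = 4096/42700000000 = 0.0959251 μs; 5 hops → 0.479625 μs.
Propagation delays (d/s per hop): 2115, 39.2, 2079.21, 2238.1, 5797.1 μs; sum = 12268.6 μs.
Processing at 4 router(s): 4 × 0.33 ms = 1320 μs.
End-to-end = 13600 μs.

13600 μs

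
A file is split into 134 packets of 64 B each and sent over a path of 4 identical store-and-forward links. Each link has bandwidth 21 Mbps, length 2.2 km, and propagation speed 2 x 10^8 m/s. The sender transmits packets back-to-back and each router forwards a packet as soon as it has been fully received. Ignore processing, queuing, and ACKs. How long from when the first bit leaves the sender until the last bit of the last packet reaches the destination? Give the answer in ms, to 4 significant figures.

3.384 ms

Per-hop transmission t_tx = L/R = 512/21000000 = 0.024381 ms.
Per-hop propagation t_prop = 2200/200000000 = 0.011 ms.
Pipeline fill: first packet needs 4·t_tx to clear all hops; remaining 133 packets each add one t_tx.
Total = (4+134-1)·t_tx + 4·t_prop = 137·0.024381 + 4·0.011 = 3.384 ms.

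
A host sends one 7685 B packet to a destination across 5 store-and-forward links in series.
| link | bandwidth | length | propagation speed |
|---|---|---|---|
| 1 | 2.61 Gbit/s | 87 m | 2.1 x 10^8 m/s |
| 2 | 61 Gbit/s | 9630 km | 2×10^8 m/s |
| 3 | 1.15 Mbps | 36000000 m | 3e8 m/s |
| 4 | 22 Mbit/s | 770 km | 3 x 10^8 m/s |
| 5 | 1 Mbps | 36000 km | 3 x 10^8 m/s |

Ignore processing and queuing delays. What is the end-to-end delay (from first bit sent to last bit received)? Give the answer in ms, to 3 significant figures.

408 ms

L = 7685 × 8 = 61480 bits.
Transmission delays (L/R per hop): 0.0235556, 0.00100787, 53.4609, 2.79455, 61.48 ms; sum = 117.76 ms.
Propagation delays (d/s per hop): 0.000414286, 48.15, 120, 2.56667, 120 ms; sum = 290.717 ms.
End-to-end = 408 ms.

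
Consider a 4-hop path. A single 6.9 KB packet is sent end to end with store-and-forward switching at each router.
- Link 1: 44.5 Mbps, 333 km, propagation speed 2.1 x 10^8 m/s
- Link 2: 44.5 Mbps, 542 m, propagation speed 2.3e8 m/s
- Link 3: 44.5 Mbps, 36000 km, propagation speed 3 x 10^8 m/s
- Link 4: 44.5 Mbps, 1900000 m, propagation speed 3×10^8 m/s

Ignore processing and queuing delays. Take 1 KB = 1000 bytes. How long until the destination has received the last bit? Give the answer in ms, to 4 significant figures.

132.9 ms

L = 55200 bits.
Transmission delay per hop = L/R = 55200/44500000 = 1.24045 ms; 4 hops → 4.9618 ms.
Propagation delays (d/s per hop): 1.58571, 0.00235652, 120, 6.33333 ms; sum = 127.921 ms.
End-to-end = 132.9 ms.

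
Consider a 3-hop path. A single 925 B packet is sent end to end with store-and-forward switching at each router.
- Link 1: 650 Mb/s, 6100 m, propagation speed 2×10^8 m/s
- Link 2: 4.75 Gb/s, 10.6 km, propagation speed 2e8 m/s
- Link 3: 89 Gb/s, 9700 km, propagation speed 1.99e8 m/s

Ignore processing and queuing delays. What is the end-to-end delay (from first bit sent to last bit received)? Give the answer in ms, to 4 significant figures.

48.84 ms

L = 925 × 8 = 7400 bits.
Transmission delays (L/R per hop): 0.0113846, 0.00155789, 8.31461e-05 ms; sum = 0.0130257 ms.
Propagation delays (d/s per hop): 0.0305, 0.053, 48.7437 ms; sum = 48.8272 ms.
End-to-end = 48.84 ms.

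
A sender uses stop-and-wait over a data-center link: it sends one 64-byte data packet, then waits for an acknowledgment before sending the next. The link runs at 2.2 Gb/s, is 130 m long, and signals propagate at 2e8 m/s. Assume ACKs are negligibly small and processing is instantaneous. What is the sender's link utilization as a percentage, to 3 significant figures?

15.2 %

t_tx = L/R = 512/2200000000 = 2.32727e-07 s.
t_prop = 130/200000000 = 6.5e-07 s; RTT = 1.3e-06 s.
Cycle = t_tx + RTT = 1.53273e-06 s.
Utilization = t_tx / cycle = 2.32727e-07/1.53273e-06 = 15.2 %.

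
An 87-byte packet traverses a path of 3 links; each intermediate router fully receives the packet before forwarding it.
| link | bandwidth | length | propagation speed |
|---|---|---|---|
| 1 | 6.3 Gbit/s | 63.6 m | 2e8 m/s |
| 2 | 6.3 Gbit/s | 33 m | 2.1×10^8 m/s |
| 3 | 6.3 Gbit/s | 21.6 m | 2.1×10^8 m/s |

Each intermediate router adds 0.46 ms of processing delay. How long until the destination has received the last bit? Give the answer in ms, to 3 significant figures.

0.921 ms

L = 87 × 8 = 696 bits.
Transmission delay per hop = L/R = 696/6300000000 = 0.000110476 ms; 3 hops → 0.000331429 ms.
Propagation delays (d/s per hop): 0.000318, 0.000157143, 0.000102857 ms; sum = 0.000578 ms.
Processing at 2 router(s): 2 × 0.46 ms = 0.92 ms.
End-to-end = 0.921 ms.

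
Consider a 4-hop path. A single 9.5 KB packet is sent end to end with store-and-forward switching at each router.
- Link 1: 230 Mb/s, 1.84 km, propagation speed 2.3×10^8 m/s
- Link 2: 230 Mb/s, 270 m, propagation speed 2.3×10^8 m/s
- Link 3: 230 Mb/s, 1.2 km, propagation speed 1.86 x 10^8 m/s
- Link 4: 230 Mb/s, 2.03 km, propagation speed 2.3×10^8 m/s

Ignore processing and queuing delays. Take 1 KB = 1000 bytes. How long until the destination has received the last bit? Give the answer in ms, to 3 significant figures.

1.35 ms

L = 76000 bits.
Transmission delay per hop = L/R = 76000/230000000 = 0.330435 ms; 4 hops → 1.32174 ms.
Propagation delays (d/s per hop): 0.008, 0.00117391, 0.00645161, 0.00882609 ms; sum = 0.0244516 ms.
End-to-end = 1.35 ms.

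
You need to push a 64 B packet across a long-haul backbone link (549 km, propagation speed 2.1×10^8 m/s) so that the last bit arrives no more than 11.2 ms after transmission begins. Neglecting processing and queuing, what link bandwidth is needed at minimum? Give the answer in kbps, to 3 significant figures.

L = 512 bits.
Propagation delay = 549000 / 210000000 = 2.61429 ms.
Transmission budget = 11.2 − 2.61429 = 8.58571 ms.
R ≥ L / t_tx = 512 bits / 0.00858571 s = 59.6 kbps.

59.6 kbps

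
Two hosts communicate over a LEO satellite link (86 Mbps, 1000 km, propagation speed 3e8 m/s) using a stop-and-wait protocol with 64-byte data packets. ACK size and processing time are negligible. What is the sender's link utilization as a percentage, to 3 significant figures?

0.0892 %

t_tx = L/R = 512/86000000 = 5.95349e-06 s.
t_prop = 1000000/300000000 = 0.00333333 s; RTT = 0.00666667 s.
Cycle = t_tx + RTT = 0.00667262 s.
Utilization = t_tx / cycle = 5.95349e-06/0.00667262 = 0.0892 %.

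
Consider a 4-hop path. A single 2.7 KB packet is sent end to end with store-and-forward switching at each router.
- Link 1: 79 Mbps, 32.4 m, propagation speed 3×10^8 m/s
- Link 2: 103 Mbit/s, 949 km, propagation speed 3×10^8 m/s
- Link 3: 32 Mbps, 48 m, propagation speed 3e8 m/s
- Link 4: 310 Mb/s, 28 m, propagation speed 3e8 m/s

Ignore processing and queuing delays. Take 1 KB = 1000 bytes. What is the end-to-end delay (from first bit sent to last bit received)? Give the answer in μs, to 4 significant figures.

L = 21600 bits.
Transmission delays (L/R per hop): 273.418, 209.709, 675, 69.6774 μs; sum = 1227.8 μs.
Propagation delays (d/s per hop): 0.108, 3163.33, 0.16, 0.0933333 μs; sum = 3163.69 μs.
End-to-end = 4391 μs.

4391 μs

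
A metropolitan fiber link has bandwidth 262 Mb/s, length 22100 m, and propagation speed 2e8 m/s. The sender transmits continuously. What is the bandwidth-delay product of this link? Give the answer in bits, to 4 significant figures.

Propagation delay = 22100 / 200000000 = 0.0001105 s.
BDP = R × t_prop = 262000000 × 0.0001105 = 28951 bits.

28950 bits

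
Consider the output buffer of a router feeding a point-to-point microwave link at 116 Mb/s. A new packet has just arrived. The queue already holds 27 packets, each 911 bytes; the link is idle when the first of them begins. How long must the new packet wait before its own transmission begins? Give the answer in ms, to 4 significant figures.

Each queued packet: L/R = 7288/116000000 = 0.0628276 ms.
27 queued → 1.69634 ms.
Queuing delay = 1.696 ms.

1.696 ms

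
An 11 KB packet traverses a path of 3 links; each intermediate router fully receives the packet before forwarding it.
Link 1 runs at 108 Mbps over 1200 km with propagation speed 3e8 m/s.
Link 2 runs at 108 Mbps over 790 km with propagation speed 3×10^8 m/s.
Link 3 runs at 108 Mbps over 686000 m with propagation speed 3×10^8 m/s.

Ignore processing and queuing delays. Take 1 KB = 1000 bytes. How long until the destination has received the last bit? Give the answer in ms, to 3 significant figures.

11.4 ms

L = 88000 bits.
Transmission delay per hop = L/R = 88000/108000000 = 0.814815 ms; 3 hops → 2.44444 ms.
Propagation delays (d/s per hop): 4, 2.63333, 2.28667 ms; sum = 8.92 ms.
End-to-end = 11.4 ms.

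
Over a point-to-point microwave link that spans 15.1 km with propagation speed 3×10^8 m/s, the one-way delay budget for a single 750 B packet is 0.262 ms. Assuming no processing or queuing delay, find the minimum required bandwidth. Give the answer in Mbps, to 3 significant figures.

28.3 Mbps

L = 6000 bits.
Propagation delay = 15100 / 300000000 = 0.0503333 ms.
Transmission budget = 0.262 − 0.0503333 = 0.211667 ms.
R ≥ L / t_tx = 6000 bits / 0.000211667 s = 28.3 Mbps.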